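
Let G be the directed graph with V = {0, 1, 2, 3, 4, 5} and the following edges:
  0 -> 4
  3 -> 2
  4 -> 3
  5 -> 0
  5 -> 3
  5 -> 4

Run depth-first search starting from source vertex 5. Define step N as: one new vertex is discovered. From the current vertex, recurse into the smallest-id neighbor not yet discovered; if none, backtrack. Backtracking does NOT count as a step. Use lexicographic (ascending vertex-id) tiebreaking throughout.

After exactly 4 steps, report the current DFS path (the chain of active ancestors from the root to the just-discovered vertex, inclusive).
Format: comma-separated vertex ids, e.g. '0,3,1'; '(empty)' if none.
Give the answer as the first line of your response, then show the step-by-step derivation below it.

5,0,4,3

step 1: discover 5; path=5; order=5
step 2: discover 0; path=5>0; order=5,0
step 3: discover 4; path=5>0>4; order=5,0,4
step 4: discover 3; path=5>0>4>3; order=5,0,4,3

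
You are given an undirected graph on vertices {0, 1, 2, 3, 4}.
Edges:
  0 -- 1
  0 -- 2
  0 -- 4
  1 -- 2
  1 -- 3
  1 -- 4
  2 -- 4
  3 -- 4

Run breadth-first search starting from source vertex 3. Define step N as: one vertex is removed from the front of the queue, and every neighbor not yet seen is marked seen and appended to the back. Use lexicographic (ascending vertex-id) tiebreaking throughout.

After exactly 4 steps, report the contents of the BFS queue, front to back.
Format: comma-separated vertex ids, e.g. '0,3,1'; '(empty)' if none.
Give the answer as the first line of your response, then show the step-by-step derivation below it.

2

step 1: dequeue 3; queue=[1,4]; order=3
step 2: dequeue 1; queue=[4,0,2]; order=3,1
step 3: dequeue 4; queue=[0,2]; order=3,1,4
step 4: dequeue 0; queue=[2]; order=3,1,4,0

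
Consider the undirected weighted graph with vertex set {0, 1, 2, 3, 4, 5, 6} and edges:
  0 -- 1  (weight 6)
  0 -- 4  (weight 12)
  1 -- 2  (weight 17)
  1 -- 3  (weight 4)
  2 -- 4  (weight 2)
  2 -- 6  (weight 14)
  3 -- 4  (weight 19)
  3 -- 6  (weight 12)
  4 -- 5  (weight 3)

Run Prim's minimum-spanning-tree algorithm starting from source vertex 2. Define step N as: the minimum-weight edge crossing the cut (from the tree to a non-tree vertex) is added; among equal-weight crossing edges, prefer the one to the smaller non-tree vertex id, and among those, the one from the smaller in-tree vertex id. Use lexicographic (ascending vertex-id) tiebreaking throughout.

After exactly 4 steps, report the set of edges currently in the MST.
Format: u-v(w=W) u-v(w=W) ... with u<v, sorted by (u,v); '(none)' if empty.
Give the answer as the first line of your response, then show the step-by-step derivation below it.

0-1(w=6) 0-4(w=12) 2-4(w=2) 4-5(w=3)

step 1: add edge 2-4 (w=2); MST = {2-4(w=2)}
step 2: add edge 4-5 (w=3); MST = {2-4(w=2) 4-5(w=3)}
step 3: add edge 0-4 (w=12); MST = {0-4(w=12) 2-4(w=2) 4-5(w=3)}
step 4: add edge 0-1 (w=6); MST = {0-1(w=6) 0-4(w=12) 2-4(w=2) 4-5(w=3)}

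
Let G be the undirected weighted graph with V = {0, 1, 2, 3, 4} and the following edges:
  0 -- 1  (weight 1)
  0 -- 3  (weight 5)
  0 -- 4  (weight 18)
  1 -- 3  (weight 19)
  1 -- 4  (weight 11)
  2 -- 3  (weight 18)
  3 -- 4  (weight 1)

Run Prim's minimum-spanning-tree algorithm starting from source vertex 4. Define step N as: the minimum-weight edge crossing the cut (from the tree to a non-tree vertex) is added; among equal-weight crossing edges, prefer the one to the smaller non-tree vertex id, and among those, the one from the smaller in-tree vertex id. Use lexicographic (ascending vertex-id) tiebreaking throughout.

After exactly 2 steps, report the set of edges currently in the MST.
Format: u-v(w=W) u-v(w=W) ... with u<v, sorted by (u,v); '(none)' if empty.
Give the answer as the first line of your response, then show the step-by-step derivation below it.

0-3(w=5) 3-4(w=1)

step 1: add edge 3-4 (w=1); MST = {3-4(w=1)}
step 2: add edge 0-3 (w=5); MST = {0-3(w=5) 3-4(w=1)}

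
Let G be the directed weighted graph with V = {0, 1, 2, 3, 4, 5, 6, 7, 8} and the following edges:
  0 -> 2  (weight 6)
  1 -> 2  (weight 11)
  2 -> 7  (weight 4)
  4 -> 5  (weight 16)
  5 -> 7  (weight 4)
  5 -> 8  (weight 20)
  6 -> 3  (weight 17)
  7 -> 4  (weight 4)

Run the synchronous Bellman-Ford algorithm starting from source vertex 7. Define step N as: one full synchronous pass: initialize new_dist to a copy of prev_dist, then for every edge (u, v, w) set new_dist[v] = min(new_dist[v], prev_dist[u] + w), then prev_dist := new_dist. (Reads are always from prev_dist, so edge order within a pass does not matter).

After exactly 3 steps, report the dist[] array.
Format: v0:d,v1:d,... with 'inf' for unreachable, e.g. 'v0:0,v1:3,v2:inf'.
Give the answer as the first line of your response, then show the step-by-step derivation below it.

v0:inf,v1:inf,v2:inf,v3:inf,v4:4,v5:20,v6:inf,v7:0,v8:40

step 1: dist = v0:inf,v1:inf,v2:inf,v3:inf,v4:4,v5:inf,v6:inf,v7:0,v8:inf
step 2: dist = v0:inf,v1:inf,v2:inf,v3:inf,v4:4,v5:20,v6:inf,v7:0,v8:inf
step 3: dist = v0:inf,v1:inf,v2:inf,v3:inf,v4:4,v5:20,v6:inf,v7:0,v8:40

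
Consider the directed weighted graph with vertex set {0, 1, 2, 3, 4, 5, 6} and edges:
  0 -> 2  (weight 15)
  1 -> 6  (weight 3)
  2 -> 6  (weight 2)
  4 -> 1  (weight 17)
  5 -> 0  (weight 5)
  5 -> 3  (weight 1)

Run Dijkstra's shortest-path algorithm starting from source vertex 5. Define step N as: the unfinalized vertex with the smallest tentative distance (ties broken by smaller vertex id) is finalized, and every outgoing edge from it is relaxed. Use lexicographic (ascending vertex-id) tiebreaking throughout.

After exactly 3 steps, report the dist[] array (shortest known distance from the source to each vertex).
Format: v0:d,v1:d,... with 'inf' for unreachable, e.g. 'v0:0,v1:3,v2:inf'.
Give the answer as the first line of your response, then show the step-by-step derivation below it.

v0:5,v1:inf,v2:20,v3:1,v4:inf,v5:0,v6:inf

step 1: dist = v0:5,v1:inf,v2:inf,v3:1,v4:inf,v5:0,v6:inf
step 2: dist = v0:5,v1:inf,v2:inf,v3:1,v4:inf,v5:0,v6:inf
step 3: dist = v0:5,v1:inf,v2:20,v3:1,v4:inf,v5:0,v6:inf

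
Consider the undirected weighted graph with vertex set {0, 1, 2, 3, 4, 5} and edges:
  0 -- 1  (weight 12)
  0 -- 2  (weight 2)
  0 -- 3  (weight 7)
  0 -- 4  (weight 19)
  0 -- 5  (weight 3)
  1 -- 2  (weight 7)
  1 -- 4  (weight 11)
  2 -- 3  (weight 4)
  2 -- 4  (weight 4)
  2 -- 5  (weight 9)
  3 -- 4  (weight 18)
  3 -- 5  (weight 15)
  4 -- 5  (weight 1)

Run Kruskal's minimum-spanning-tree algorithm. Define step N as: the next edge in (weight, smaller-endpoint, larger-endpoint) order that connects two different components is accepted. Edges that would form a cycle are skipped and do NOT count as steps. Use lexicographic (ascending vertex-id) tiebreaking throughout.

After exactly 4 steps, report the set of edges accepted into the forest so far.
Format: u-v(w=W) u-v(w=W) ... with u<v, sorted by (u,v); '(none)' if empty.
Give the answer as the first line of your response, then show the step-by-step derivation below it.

0-2(w=2) 0-5(w=3) 2-3(w=4) 4-5(w=1)

step 1: add edge 4-5 (w=1); MST = {4-5(w=1)}
step 2: add edge 0-2 (w=2); MST = {0-2(w=2) 4-5(w=1)}
step 3: add edge 0-5 (w=3); MST = {0-2(w=2) 0-5(w=3) 4-5(w=1)}
step 4: add edge 2-3 (w=4); MST = {0-2(w=2) 0-5(w=3) 2-3(w=4) 4-5(w=1)}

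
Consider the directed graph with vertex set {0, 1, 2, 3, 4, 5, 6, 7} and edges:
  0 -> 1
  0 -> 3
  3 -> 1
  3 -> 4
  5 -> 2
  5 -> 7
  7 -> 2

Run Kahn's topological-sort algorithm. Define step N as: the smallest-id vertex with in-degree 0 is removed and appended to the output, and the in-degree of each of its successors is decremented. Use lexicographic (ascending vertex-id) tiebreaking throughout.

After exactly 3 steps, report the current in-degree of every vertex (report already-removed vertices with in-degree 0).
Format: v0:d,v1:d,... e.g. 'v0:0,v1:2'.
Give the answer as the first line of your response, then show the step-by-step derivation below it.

v0:0,v1:0,v2:2,v3:0,v4:0,v5:0,v6:0,v7:1

step 1: output 0; order=[0]; indeg=(0,1,2,0,1,0,0,1)
step 2: output 3; order=[0,3]; indeg=(0,0,2,0,0,0,0,1)
step 3: output 1; order=[0,3,1]; indeg=(0,0,2,0,0,0,0,1)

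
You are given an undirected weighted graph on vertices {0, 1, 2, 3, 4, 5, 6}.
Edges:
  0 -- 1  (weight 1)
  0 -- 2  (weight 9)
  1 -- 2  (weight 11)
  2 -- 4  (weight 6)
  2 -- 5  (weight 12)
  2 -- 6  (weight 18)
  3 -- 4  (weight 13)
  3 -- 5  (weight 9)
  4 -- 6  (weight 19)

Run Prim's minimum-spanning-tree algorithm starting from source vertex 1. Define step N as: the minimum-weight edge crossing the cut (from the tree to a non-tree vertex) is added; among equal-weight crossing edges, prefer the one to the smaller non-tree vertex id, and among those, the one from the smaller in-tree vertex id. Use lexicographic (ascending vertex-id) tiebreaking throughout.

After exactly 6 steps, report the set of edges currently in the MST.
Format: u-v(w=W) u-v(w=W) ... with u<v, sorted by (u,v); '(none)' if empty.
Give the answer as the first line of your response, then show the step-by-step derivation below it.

0-1(w=1) 0-2(w=9) 2-4(w=6) 2-5(w=12) 2-6(w=18) 3-5(w=9)

step 1: add edge 0-1 (w=1); MST = {0-1(w=1)}
step 2: add edge 0-2 (w=9); MST = {0-1(w=1) 0-2(w=9)}
step 3: add edge 2-4 (w=6); MST = {0-1(w=1) 0-2(w=9) 2-4(w=6)}
step 4: add edge 2-5 (w=12); MST = {0-1(w=1) 0-2(w=9) 2-4(w=6) 2-5(w=12)}
step 5: add edge 3-5 (w=9); MST = {0-1(w=1) 0-2(w=9) 2-4(w=6) 2-5(w=12) 3-5(w=9)}
step 6: add edge 2-6 (w=18); MST = {0-1(w=1) 0-2(w=9) 2-4(w=6) 2-5(w=12) 2-6(w=18) 3-5(w=9)}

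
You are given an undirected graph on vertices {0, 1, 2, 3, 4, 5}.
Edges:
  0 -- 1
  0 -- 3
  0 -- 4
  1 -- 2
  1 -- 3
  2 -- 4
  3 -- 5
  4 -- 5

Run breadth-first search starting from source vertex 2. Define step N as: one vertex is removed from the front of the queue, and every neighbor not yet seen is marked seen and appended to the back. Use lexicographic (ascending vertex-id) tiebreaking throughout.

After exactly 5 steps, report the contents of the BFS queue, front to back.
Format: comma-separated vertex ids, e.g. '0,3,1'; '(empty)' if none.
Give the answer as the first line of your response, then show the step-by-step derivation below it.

5

step 1: dequeue 2; queue=[1,4]; order=2
step 2: dequeue 1; queue=[4,0,3]; order=2,1
step 3: dequeue 4; queue=[0,3,5]; order=2,1,4
step 4: dequeue 0; queue=[3,5]; order=2,1,4,0
step 5: dequeue 3; queue=[5]; order=2,1,4,0,3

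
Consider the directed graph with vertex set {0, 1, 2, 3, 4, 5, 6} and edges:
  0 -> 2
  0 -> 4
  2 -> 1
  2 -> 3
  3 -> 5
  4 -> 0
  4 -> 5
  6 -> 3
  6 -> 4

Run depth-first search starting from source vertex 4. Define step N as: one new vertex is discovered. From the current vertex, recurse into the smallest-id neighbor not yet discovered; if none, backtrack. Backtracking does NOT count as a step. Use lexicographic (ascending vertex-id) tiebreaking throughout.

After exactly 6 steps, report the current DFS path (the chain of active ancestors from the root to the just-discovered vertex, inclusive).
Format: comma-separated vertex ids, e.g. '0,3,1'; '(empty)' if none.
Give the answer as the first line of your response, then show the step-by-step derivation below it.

4,0,2,3,5

step 1: discover 4; path=4; order=4
step 2: discover 0; path=4>0; order=4,0
step 3: discover 2; path=4>0>2; order=4,0,2
step 4: discover 1; path=4>0>2>1; order=4,0,2,1
step 5: discover 3; path=4>0>2>3; order=4,0,2,1,3
step 6: discover 5; path=4>0>2>3>5; order=4,0,2,1,3,5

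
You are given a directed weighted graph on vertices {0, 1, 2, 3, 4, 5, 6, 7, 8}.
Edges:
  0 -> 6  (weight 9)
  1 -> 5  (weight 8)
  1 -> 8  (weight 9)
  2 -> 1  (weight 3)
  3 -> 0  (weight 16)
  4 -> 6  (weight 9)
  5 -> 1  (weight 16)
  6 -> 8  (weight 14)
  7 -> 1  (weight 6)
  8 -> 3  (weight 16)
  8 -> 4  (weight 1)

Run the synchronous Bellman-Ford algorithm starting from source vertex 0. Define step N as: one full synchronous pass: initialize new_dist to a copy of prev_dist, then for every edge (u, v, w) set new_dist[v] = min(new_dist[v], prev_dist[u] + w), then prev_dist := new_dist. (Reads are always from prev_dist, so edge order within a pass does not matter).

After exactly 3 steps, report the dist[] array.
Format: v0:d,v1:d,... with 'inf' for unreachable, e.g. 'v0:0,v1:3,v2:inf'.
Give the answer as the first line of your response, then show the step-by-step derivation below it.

v0:0,v1:inf,v2:inf,v3:39,v4:24,v5:inf,v6:9,v7:inf,v8:23

step 1: dist = v0:0,v1:inf,v2:inf,v3:inf,v4:inf,v5:inf,v6:9,v7:inf,v8:inf
step 2: dist = v0:0,v1:inf,v2:inf,v3:inf,v4:inf,v5:inf,v6:9,v7:inf,v8:23
step 3: dist = v0:0,v1:inf,v2:inf,v3:39,v4:24,v5:inf,v6:9,v7:inf,v8:23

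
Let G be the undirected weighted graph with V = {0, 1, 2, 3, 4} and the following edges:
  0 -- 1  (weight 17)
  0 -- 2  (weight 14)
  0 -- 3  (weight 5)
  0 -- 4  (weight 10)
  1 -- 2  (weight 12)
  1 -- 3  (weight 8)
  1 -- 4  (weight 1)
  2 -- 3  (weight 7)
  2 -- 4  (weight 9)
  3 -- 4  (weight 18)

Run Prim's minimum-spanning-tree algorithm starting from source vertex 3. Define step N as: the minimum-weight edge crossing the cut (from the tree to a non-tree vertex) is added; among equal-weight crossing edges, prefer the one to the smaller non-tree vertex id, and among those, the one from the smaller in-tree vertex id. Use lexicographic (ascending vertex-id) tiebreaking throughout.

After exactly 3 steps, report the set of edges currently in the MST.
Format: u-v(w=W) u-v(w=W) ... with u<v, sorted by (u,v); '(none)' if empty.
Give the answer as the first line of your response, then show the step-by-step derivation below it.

0-3(w=5) 1-3(w=8) 2-3(w=7)

step 1: add edge 0-3 (w=5); MST = {0-3(w=5)}
step 2: add edge 2-3 (w=7); MST = {0-3(w=5) 2-3(w=7)}
step 3: add edge 1-3 (w=8); MST = {0-3(w=5) 1-3(w=8) 2-3(w=7)}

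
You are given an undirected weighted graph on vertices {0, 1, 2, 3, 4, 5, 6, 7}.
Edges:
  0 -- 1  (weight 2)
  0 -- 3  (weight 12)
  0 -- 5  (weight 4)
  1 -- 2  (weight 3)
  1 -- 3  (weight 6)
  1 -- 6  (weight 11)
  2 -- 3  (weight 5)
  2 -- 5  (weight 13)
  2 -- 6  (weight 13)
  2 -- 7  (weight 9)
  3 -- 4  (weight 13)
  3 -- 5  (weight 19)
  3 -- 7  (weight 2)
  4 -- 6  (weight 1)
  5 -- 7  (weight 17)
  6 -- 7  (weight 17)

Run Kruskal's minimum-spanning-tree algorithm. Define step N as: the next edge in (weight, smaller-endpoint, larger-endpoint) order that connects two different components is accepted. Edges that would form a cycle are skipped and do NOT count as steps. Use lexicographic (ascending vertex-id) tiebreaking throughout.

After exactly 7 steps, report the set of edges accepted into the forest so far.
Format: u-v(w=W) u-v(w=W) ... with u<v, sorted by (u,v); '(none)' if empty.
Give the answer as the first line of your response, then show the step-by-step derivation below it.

0-1(w=2) 0-5(w=4) 1-2(w=3) 1-6(w=11) 2-3(w=5) 3-7(w=2) 4-6(w=1)

step 1: add edge 4-6 (w=1); MST = {4-6(w=1)}
step 2: add edge 0-1 (w=2); MST = {0-1(w=2) 4-6(w=1)}
step 3: add edge 3-7 (w=2); MST = {0-1(w=2) 3-7(w=2) 4-6(w=1)}
step 4: add edge 1-2 (w=3); MST = {0-1(w=2) 1-2(w=3) 3-7(w=2) 4-6(w=1)}
step 5: add edge 0-5 (w=4); MST = {0-1(w=2) 0-5(w=4) 1-2(w=3) 3-7(w=2) 4-6(w=1)}
step 6: add edge 2-3 (w=5); MST = {0-1(w=2) 0-5(w=4) 1-2(w=3) 2-3(w=5) 3-7(w=2) 4-6(w=1)}
step 7: add edge 1-6 (w=11); MST = {0-1(w=2) 0-5(w=4) 1-2(w=3) 1-6(w=11) 2-3(w=5) 3-7(w=2) 4-6(w=1)}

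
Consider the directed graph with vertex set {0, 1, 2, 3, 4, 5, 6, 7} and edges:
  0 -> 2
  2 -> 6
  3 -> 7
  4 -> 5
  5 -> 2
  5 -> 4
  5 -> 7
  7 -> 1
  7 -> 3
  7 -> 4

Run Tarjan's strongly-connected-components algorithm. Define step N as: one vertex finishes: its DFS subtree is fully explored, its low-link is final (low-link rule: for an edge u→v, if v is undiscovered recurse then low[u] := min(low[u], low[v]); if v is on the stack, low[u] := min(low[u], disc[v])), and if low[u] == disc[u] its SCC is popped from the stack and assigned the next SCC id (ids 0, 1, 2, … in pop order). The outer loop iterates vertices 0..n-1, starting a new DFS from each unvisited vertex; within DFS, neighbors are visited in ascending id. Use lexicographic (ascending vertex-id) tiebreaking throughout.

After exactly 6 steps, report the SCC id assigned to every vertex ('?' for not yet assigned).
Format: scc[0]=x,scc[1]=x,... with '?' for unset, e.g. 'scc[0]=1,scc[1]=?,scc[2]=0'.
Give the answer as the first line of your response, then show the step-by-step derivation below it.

scc[0]=2,scc[1]=3,scc[2]=1,scc[3]=?,scc[4]=?,scc[5]=?,scc[6]=0,scc[7]=?

step 1: low=(low[0]=0,low[1]=?,low[2]=1,low[3]=?,low[4]=?,low[5]=?,low[6]=2,low[7]=?); scc=(scc[0]=?,scc[1]=?,scc[2]=?,scc[3]=?,scc[4]=?,scc[5]=?,scc[6]=0,scc[7]=?)
step 2: low=(low[0]=0,low[1]=?,low[2]=1,low[3]=?,low[4]=?,low[5]=?,low[6]=2,low[7]=?); scc=(scc[0]=?,scc[1]=?,scc[2]=1,scc[3]=?,scc[4]=?,scc[5]=?,scc[6]=0,scc[7]=?)
step 3: low=(low[0]=0,low[1]=?,low[2]=1,low[3]=?,low[4]=?,low[5]=?,low[6]=2,low[7]=?); scc=(scc[0]=2,scc[1]=?,scc[2]=1,scc[3]=?,scc[4]=?,scc[5]=?,scc[6]=0,scc[7]=?)
step 4: low=(low[0]=0,low[1]=3,low[2]=1,low[3]=?,low[4]=?,low[5]=?,low[6]=2,low[7]=?); scc=(scc[0]=2,scc[1]=3,scc[2]=1,scc[3]=?,scc[4]=?,scc[5]=?,scc[6]=0,scc[7]=?)
step 5: low=(low[0]=0,low[1]=3,low[2]=1,low[3]=4,low[4]=6,low[5]=5,low[6]=2,low[7]=4); scc=(scc[0]=2,scc[1]=3,scc[2]=1,scc[3]=?,scc[4]=?,scc[5]=?,scc[6]=0,scc[7]=?)
step 6: low=(low[0]=0,low[1]=3,low[2]=1,low[3]=4,low[4]=5,low[5]=5,low[6]=2,low[7]=4); scc=(scc[0]=2,scc[1]=3,scc[2]=1,scc[3]=?,scc[4]=?,scc[5]=?,scc[6]=0,scc[7]=?)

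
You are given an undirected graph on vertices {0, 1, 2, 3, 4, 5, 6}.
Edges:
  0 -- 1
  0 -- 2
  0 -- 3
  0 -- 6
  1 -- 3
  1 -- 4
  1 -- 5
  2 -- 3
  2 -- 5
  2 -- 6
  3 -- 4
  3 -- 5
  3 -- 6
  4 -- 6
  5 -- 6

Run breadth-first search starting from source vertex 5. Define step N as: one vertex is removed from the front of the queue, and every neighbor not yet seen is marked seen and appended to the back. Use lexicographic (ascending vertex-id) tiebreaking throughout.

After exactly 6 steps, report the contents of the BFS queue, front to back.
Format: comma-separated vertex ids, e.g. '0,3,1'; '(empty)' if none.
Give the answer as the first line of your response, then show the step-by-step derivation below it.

4

step 1: dequeue 5; queue=[1,2,3,6]; order=5
step 2: dequeue 1; queue=[2,3,6,0,4]; order=5,1
step 3: dequeue 2; queue=[3,6,0,4]; order=5,1,2
step 4: dequeue 3; queue=[6,0,4]; order=5,1,2,3
step 5: dequeue 6; queue=[0,4]; order=5,1,2,3,6
step 6: dequeue 0; queue=[4]; order=5,1,2,3,6,0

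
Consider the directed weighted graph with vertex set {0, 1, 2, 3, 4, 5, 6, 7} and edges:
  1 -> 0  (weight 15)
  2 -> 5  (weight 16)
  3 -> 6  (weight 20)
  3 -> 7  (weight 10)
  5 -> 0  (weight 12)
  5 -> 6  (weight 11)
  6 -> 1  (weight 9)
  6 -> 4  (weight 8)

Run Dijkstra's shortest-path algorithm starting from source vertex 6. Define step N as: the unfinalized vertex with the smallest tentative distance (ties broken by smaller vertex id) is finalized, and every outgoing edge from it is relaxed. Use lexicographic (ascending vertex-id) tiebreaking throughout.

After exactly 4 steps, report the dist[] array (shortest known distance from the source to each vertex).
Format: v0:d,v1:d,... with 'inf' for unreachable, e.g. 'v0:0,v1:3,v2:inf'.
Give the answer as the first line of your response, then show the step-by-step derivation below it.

v0:24,v1:9,v2:inf,v3:inf,v4:8,v5:inf,v6:0,v7:inf

step 1: dist = v0:inf,v1:9,v2:inf,v3:inf,v4:8,v5:inf,v6:0,v7:inf
step 2: dist = v0:inf,v1:9,v2:inf,v3:inf,v4:8,v5:inf,v6:0,v7:inf
step 3: dist = v0:24,v1:9,v2:inf,v3:inf,v4:8,v5:inf,v6:0,v7:inf
step 4: dist = v0:24,v1:9,v2:inf,v3:inf,v4:8,v5:inf,v6:0,v7:inf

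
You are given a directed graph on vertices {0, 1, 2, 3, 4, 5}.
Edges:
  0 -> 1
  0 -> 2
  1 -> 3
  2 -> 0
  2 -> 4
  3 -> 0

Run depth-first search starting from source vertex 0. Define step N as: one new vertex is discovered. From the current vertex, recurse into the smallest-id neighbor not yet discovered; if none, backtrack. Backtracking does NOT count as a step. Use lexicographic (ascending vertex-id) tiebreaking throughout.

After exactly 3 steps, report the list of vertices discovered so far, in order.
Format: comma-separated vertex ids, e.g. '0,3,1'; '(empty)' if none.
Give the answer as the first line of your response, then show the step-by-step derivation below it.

0,1,3

step 1: discover 0; path=0; order=0
step 2: discover 1; path=0>1; order=0,1
step 3: discover 3; path=0>1>3; order=0,1,3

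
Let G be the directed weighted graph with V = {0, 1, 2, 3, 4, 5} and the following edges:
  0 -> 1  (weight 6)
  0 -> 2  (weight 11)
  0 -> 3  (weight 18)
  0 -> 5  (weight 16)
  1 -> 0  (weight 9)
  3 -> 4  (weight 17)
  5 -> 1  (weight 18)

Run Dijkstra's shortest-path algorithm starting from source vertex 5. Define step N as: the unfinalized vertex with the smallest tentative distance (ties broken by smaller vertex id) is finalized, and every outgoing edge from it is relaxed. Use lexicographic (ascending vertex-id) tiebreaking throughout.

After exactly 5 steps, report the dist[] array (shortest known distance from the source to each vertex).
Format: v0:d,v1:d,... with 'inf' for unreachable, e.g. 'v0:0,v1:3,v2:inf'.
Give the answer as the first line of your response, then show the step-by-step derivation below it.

v0:27,v1:18,v2:38,v3:45,v4:62,v5:0

step 1: dist = v0:inf,v1:18,v2:inf,v3:inf,v4:inf,v5:0
step 2: dist = v0:27,v1:18,v2:inf,v3:inf,v4:inf,v5:0
step 3: dist = v0:27,v1:18,v2:38,v3:45,v4:inf,v5:0
step 4: dist = v0:27,v1:18,v2:38,v3:45,v4:inf,v5:0
step 5: dist = v0:27,v1:18,v2:38,v3:45,v4:62,v5:0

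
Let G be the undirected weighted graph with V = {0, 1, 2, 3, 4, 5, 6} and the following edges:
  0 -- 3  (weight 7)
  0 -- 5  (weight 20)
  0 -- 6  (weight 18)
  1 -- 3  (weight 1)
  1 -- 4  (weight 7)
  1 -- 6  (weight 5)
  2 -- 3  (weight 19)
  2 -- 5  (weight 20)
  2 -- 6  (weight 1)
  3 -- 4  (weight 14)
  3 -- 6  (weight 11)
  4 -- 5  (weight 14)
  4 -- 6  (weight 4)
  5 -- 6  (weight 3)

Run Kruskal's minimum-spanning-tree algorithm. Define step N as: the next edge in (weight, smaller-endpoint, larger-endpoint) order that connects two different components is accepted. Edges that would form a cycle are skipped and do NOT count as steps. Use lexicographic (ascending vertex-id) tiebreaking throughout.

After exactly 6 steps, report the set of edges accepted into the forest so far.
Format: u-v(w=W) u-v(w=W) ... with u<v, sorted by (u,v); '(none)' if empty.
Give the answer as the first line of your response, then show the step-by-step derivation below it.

0-3(w=7) 1-3(w=1) 1-6(w=5) 2-6(w=1) 4-6(w=4) 5-6(w=3)

step 1: add edge 1-3 (w=1); MST = {1-3(w=1)}
step 2: add edge 2-6 (w=1); MST = {1-3(w=1) 2-6(w=1)}
step 3: add edge 5-6 (w=3); MST = {1-3(w=1) 2-6(w=1) 5-6(w=3)}
step 4: add edge 4-6 (w=4); MST = {1-3(w=1) 2-6(w=1) 4-6(w=4) 5-6(w=3)}
step 5: add edge 1-6 (w=5); MST = {1-3(w=1) 1-6(w=5) 2-6(w=1) 4-6(w=4) 5-6(w=3)}
step 6: add edge 0-3 (w=7); MST = {0-3(w=7) 1-3(w=1) 1-6(w=5) 2-6(w=1) 4-6(w=4) 5-6(w=3)}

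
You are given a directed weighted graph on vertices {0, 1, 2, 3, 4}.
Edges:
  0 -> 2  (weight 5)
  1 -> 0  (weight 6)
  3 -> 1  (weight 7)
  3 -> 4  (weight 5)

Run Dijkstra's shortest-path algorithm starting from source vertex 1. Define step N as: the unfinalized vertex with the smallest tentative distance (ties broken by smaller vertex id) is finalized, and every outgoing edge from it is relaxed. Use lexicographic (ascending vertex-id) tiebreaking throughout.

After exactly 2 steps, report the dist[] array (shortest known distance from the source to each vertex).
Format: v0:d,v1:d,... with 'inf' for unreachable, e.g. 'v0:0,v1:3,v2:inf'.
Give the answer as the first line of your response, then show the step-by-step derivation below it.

v0:6,v1:0,v2:11,v3:inf,v4:inf

step 1: dist = v0:6,v1:0,v2:inf,v3:inf,v4:inf
step 2: dist = v0:6,v1:0,v2:11,v3:inf,v4:inf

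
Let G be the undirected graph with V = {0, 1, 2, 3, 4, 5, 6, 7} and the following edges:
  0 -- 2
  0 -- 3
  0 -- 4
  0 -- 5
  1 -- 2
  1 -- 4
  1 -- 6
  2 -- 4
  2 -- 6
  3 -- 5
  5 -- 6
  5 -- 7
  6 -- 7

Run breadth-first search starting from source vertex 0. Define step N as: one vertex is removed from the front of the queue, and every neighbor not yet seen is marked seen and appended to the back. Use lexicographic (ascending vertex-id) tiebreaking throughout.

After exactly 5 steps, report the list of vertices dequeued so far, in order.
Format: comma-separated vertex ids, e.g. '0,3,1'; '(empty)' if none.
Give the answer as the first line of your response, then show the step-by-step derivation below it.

0,2,3,4,5

step 1: dequeue 0; queue=[2,3,4,5]; order=0
step 2: dequeue 2; queue=[3,4,5,1,6]; order=0,2
step 3: dequeue 3; queue=[4,5,1,6]; order=0,2,3
step 4: dequeue 4; queue=[5,1,6]; order=0,2,3,4
step 5: dequeue 5; queue=[1,6,7]; order=0,2,3,4,5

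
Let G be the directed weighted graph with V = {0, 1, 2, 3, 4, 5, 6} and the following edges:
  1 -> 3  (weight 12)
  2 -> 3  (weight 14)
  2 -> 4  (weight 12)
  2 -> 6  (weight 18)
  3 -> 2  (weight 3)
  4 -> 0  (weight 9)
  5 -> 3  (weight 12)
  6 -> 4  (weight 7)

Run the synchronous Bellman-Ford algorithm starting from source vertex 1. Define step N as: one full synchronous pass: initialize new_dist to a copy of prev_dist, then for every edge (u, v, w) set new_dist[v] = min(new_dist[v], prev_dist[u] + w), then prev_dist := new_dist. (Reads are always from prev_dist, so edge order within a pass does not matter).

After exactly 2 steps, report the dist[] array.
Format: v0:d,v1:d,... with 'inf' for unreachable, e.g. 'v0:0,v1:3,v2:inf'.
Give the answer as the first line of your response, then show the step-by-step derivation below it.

v0:inf,v1:0,v2:15,v3:12,v4:inf,v5:inf,v6:inf

step 1: dist = v0:inf,v1:0,v2:inf,v3:12,v4:inf,v5:inf,v6:inf
step 2: dist = v0:inf,v1:0,v2:15,v3:12,v4:inf,v5:inf,v6:inf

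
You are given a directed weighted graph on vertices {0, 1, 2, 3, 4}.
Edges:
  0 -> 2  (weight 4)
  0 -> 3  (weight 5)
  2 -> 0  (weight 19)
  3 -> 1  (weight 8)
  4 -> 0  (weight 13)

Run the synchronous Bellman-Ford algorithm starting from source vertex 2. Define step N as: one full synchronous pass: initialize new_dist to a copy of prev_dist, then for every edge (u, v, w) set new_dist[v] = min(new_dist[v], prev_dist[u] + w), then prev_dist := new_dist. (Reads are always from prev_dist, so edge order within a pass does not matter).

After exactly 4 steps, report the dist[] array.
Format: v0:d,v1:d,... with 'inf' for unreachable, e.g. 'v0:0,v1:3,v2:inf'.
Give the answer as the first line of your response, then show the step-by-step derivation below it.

v0:19,v1:32,v2:0,v3:24,v4:inf

step 1: dist = v0:19,v1:inf,v2:0,v3:inf,v4:inf
step 2: dist = v0:19,v1:inf,v2:0,v3:24,v4:inf
step 3: dist = v0:19,v1:32,v2:0,v3:24,v4:inf
step 4: dist = v0:19,v1:32,v2:0,v3:24,v4:inf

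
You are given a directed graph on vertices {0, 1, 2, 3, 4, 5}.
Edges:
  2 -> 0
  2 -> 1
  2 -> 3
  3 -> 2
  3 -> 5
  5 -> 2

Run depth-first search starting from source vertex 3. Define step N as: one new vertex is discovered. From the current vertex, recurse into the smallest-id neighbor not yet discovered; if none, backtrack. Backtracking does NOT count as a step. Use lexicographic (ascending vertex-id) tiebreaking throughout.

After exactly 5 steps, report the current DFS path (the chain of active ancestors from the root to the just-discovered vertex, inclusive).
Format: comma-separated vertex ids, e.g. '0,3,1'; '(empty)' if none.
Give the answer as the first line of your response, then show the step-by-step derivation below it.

3,5

step 1: discover 3; path=3; order=3
step 2: discover 2; path=3>2; order=3,2
step 3: discover 0; path=3>2>0; order=3,2,0
step 4: discover 1; path=3>2>1; order=3,2,0,1
step 5: discover 5; path=3>5; order=3,2,0,1,5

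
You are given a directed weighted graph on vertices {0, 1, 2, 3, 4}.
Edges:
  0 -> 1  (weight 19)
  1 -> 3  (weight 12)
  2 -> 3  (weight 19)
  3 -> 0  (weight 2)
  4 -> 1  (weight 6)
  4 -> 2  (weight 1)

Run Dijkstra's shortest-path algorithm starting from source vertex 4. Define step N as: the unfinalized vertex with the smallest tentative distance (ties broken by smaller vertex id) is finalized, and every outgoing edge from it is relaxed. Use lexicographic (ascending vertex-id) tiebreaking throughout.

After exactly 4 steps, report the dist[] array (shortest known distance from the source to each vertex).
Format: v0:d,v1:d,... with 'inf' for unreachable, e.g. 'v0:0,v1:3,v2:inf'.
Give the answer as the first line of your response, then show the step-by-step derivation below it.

v0:20,v1:6,v2:1,v3:18,v4:0

step 1: dist = v0:inf,v1:6,v2:1,v3:inf,v4:0
step 2: dist = v0:inf,v1:6,v2:1,v3:20,v4:0
step 3: dist = v0:inf,v1:6,v2:1,v3:18,v4:0
step 4: dist = v0:20,v1:6,v2:1,v3:18,v4:0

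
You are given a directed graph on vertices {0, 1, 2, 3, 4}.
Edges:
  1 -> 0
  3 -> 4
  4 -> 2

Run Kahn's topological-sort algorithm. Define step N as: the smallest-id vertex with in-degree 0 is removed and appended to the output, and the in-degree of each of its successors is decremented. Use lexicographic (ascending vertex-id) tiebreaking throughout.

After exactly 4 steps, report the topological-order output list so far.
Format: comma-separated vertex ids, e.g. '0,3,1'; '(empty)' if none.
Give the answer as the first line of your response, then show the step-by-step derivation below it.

1,0,3,4

step 1: output 1; order=[1]; indeg=(0,0,1,0,1)
step 2: output 0; order=[1,0]; indeg=(0,0,1,0,1)
step 3: output 3; order=[1,0,3]; indeg=(0,0,1,0,0)
step 4: output 4; order=[1,0,3,4]; indeg=(0,0,0,0,0)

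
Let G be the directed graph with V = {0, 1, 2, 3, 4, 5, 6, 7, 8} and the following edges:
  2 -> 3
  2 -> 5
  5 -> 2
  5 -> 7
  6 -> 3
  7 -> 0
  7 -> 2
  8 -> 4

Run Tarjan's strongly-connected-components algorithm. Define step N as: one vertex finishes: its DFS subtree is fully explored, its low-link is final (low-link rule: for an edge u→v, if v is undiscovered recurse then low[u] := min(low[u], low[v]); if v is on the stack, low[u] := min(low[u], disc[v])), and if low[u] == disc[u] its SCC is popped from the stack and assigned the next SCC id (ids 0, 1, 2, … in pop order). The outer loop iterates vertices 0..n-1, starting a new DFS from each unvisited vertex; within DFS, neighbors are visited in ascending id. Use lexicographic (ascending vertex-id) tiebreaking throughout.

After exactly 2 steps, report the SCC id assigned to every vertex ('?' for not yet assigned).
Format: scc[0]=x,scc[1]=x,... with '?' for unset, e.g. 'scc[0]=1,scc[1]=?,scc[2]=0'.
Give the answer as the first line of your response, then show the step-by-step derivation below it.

scc[0]=0,scc[1]=1,scc[2]=?,scc[3]=?,scc[4]=?,scc[5]=?,scc[6]=?,scc[7]=?,scc[8]=?

step 1: low=(low[0]=0,low[1]=?,low[2]=?,low[3]=?,low[4]=?,low[5]=?,low[6]=?,low[7]=?,low[8]=?); scc=(scc[0]=0,scc[1]=?,scc[2]=?,scc[3]=?,scc[4]=?,scc[5]=?,scc[6]=?,scc[7]=?,scc[8]=?)
step 2: low=(low[0]=0,low[1]=1,low[2]=?,low[3]=?,low[4]=?,low[5]=?,low[6]=?,low[7]=?,low[8]=?); scc=(scc[0]=0,scc[1]=1,scc[2]=?,scc[3]=?,scc[4]=?,scc[5]=?,scc[6]=?,scc[7]=?,scc[8]=?)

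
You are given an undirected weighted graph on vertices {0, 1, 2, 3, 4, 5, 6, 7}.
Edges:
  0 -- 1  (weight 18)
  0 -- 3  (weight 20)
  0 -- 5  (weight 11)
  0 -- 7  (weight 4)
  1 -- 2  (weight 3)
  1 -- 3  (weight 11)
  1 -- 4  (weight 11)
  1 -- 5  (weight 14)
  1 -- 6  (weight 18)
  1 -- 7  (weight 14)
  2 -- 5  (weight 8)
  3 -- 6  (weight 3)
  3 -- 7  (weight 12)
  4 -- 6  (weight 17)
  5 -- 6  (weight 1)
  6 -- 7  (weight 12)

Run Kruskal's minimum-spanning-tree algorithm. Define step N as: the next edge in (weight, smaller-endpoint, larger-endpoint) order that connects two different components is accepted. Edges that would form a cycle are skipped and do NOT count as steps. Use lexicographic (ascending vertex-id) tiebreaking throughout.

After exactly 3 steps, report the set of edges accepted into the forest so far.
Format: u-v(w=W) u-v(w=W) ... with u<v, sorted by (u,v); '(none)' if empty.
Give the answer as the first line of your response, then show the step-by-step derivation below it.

1-2(w=3) 3-6(w=3) 5-6(w=1)

step 1: add edge 5-6 (w=1); MST = {5-6(w=1)}
step 2: add edge 1-2 (w=3); MST = {1-2(w=3) 5-6(w=1)}
step 3: add edge 3-6 (w=3); MST = {1-2(w=3) 3-6(w=3) 5-6(w=1)}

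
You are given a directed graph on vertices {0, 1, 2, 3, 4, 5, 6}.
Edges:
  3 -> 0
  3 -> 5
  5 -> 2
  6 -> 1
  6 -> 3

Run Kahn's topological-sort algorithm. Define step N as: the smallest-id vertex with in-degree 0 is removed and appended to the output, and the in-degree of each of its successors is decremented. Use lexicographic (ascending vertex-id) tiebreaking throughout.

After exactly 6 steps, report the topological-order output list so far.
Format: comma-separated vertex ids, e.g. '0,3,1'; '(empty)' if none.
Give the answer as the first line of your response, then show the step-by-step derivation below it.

4,6,1,3,0,5

step 1: output 4; order=[4]; indeg=(1,1,1,1,0,1,0)
step 2: output 6; order=[4,6]; indeg=(1,0,1,0,0,1,0)
step 3: output 1; order=[4,6,1]; indeg=(1,0,1,0,0,1,0)
step 4: output 3; order=[4,6,1,3]; indeg=(0,0,1,0,0,0,0)
step 5: output 0; order=[4,6,1,3,0]; indeg=(0,0,1,0,0,0,0)
step 6: output 5; order=[4,6,1,3,0,5]; indeg=(0,0,0,0,0,0,0)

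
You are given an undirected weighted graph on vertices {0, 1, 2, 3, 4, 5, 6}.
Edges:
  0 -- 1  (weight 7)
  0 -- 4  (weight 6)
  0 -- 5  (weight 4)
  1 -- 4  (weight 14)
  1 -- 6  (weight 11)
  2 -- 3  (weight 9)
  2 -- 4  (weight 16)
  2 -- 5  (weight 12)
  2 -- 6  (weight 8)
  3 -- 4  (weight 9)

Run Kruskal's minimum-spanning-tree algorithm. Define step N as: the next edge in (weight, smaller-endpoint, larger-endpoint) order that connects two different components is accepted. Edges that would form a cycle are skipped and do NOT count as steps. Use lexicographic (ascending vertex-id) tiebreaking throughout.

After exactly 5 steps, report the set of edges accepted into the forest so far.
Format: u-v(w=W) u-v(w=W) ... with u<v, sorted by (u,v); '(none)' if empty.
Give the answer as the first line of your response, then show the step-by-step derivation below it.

0-1(w=7) 0-4(w=6) 0-5(w=4) 2-3(w=9) 2-6(w=8)

step 1: add edge 0-5 (w=4); MST = {0-5(w=4)}
step 2: add edge 0-4 (w=6); MST = {0-4(w=6) 0-5(w=4)}
step 3: add edge 0-1 (w=7); MST = {0-1(w=7) 0-4(w=6) 0-5(w=4)}
step 4: add edge 2-6 (w=8); MST = {0-1(w=7) 0-4(w=6) 0-5(w=4) 2-6(w=8)}
step 5: add edge 2-3 (w=9); MST = {0-1(w=7) 0-4(w=6) 0-5(w=4) 2-3(w=9) 2-6(w=8)}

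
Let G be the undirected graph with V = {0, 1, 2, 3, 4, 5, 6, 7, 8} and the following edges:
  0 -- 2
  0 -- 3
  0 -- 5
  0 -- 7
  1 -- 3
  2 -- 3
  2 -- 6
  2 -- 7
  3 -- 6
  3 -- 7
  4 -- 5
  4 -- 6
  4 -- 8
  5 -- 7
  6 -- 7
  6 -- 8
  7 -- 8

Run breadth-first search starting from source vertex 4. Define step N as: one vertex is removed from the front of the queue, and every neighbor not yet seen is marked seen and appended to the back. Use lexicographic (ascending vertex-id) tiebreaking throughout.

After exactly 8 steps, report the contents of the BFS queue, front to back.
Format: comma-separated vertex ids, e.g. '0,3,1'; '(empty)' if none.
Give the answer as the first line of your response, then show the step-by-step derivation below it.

1

step 1: dequeue 4; queue=[5,6,8]; order=4
step 2: dequeue 5; queue=[6,8,0,7]; order=4,5
step 3: dequeue 6; queue=[8,0,7,2,3]; order=4,5,6
step 4: dequeue 8; queue=[0,7,2,3]; order=4,5,6,8
step 5: dequeue 0; queue=[7,2,3]; order=4,5,6,8,0
step 6: dequeue 7; queue=[2,3]; order=4,5,6,8,0,7
step 7: dequeue 2; queue=[3]; order=4,5,6,8,0,7,2
step 8: dequeue 3; queue=[1]; order=4,5,6,8,0,7,2,3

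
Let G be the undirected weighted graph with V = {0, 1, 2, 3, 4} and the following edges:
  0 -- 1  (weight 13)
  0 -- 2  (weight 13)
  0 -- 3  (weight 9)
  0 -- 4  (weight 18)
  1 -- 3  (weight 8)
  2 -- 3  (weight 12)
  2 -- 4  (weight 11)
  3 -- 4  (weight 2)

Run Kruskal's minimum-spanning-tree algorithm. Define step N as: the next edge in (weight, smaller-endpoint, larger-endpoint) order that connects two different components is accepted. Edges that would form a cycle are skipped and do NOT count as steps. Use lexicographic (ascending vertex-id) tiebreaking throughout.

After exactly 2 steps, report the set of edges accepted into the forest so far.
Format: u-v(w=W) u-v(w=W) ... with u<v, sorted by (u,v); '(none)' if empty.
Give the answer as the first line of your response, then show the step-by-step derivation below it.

1-3(w=8) 3-4(w=2)

step 1: add edge 3-4 (w=2); MST = {3-4(w=2)}
step 2: add edge 1-3 (w=8); MST = {1-3(w=8) 3-4(w=2)}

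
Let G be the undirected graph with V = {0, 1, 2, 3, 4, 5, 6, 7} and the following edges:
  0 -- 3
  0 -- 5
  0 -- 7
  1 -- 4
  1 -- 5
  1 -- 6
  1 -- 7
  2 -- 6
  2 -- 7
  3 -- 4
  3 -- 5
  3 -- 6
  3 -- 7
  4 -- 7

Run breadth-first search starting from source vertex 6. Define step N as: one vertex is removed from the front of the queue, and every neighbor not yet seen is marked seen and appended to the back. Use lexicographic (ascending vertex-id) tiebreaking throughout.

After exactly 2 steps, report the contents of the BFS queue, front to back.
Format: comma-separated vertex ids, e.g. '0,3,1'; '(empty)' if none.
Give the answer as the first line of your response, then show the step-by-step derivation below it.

2,3,4,5,7

step 1: dequeue 6; queue=[1,2,3]; order=6
step 2: dequeue 1; queue=[2,3,4,5,7]; order=6,1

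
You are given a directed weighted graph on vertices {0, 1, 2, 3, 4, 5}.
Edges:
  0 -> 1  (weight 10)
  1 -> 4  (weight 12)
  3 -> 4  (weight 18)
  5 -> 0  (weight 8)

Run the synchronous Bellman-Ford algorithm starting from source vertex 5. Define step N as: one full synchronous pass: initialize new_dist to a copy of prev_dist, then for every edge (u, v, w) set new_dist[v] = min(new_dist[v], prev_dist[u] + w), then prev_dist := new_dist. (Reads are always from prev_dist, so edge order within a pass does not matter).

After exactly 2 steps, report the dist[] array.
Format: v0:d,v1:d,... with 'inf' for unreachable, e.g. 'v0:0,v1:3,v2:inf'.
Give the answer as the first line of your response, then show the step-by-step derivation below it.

v0:8,v1:18,v2:inf,v3:inf,v4:inf,v5:0

step 1: dist = v0:8,v1:inf,v2:inf,v3:inf,v4:inf,v5:0
step 2: dist = v0:8,v1:18,v2:inf,v3:inf,v4:inf,v5:0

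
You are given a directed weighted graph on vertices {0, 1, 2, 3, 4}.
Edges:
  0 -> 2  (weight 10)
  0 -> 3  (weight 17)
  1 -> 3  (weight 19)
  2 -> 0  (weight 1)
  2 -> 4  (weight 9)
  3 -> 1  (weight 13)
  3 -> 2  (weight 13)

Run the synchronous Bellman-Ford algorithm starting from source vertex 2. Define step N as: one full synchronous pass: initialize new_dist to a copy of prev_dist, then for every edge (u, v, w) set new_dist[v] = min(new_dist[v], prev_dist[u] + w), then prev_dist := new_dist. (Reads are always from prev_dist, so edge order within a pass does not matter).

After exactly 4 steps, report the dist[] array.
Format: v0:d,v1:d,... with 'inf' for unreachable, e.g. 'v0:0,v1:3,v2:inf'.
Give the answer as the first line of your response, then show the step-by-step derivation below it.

v0:1,v1:31,v2:0,v3:18,v4:9

step 1: dist = v0:1,v1:inf,v2:0,v3:inf,v4:9
step 2: dist = v0:1,v1:inf,v2:0,v3:18,v4:9
step 3: dist = v0:1,v1:31,v2:0,v3:18,v4:9
step 4: dist = v0:1,v1:31,v2:0,v3:18,v4:9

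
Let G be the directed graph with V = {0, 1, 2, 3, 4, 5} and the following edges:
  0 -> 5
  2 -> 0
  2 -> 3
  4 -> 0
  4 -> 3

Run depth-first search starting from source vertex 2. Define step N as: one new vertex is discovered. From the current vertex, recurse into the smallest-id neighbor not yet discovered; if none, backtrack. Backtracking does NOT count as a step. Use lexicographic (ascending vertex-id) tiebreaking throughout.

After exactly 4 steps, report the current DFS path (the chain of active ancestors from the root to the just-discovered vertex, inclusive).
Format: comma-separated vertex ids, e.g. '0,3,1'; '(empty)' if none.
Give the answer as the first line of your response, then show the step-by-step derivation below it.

2,3

step 1: discover 2; path=2; order=2
step 2: discover 0; path=2>0; order=2,0
step 3: discover 5; path=2>0>5; order=2,0,5
step 4: discover 3; path=2>3; order=2,0,5,3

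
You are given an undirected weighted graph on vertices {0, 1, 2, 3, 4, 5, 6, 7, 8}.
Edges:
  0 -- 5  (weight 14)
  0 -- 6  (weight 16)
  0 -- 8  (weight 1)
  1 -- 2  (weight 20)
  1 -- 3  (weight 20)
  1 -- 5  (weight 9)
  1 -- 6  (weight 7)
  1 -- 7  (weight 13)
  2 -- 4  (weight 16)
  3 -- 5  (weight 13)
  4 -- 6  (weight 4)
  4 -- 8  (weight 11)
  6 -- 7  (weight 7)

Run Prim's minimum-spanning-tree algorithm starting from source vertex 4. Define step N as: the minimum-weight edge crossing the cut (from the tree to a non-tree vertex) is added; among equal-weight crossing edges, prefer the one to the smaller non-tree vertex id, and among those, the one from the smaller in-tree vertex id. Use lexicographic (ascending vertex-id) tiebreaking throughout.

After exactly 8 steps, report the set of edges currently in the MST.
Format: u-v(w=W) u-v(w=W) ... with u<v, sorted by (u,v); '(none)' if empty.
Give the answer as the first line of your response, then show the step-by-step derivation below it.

0-8(w=1) 1-5(w=9) 1-6(w=7) 2-4(w=16) 3-5(w=13) 4-6(w=4) 4-8(w=11) 6-7(w=7)

step 1: add edge 4-6 (w=4); MST = {4-6(w=4)}
step 2: add edge 1-6 (w=7); MST = {1-6(w=7) 4-6(w=4)}
step 3: add edge 6-7 (w=7); MST = {1-6(w=7) 4-6(w=4) 6-7(w=7)}
step 4: add edge 1-5 (w=9); MST = {1-5(w=9) 1-6(w=7) 4-6(w=4) 6-7(w=7)}
step 5: add edge 4-8 (w=11); MST = {1-5(w=9) 1-6(w=7) 4-6(w=4) 4-8(w=11) 6-7(w=7)}
step 6: add edge 0-8 (w=1); MST = {0-8(w=1) 1-5(w=9) 1-6(w=7) 4-6(w=4) 4-8(w=11) 6-7(w=7)}
step 7: add edge 3-5 (w=13); MST = {0-8(w=1) 1-5(w=9) 1-6(w=7) 3-5(w=13) 4-6(w=4) 4-8(w=11) 6-7(w=7)}
step 8: add edge 2-4 (w=16); MST = {0-8(w=1) 1-5(w=9) 1-6(w=7) 2-4(w=16) 3-5(w=13) 4-6(w=4) 4-8(w=11) 6-7(w=7)}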